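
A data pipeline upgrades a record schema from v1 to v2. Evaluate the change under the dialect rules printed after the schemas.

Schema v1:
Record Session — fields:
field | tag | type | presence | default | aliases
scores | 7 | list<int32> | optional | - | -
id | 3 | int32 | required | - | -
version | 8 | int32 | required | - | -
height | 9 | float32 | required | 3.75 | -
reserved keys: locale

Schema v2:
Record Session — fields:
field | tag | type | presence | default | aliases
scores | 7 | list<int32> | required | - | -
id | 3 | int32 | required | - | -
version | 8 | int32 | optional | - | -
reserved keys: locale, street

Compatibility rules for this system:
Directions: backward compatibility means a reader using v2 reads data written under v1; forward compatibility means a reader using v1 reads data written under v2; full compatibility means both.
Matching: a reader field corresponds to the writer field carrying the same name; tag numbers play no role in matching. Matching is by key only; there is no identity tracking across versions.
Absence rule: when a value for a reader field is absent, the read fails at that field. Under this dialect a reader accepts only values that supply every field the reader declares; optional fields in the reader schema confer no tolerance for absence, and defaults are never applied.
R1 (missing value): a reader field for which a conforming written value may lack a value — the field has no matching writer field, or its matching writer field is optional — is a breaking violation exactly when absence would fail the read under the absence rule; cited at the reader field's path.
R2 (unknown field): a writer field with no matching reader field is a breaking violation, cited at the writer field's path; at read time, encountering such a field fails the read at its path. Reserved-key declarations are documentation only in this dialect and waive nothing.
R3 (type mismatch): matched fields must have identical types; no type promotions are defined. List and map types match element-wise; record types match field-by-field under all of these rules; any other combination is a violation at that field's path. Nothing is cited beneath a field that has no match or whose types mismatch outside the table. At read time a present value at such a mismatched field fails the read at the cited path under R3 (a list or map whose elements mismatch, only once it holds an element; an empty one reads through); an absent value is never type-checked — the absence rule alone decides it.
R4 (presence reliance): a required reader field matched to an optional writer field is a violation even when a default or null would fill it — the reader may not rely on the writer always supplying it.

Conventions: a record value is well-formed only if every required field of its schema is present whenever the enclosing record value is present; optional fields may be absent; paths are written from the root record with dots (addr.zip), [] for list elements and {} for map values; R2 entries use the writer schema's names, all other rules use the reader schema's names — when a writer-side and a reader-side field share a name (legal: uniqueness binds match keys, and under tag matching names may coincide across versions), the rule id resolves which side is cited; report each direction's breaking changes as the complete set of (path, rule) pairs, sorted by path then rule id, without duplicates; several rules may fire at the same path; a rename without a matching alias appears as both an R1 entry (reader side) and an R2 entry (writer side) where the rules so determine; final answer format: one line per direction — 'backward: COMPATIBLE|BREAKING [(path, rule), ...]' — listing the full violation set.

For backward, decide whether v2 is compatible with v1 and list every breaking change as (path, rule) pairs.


backward: BREAKING [(height, R2), (scores, R1), (scores, R4)]

the writer's type comes first in each Session pair
backward on Session — v2 reading data written by v1:
  writer optional, list<int32> -> list<int32>: reader scores maps from writer scores
  writer required, int32 -> int32: reader id maps from writer id
  writer required, int32 -> int32: reader version maps from writer version
  leftover writer field: height
  breaking: (height, R2)
  breaking: (scores, R1)
  breaking: (scores, R4)
  backward on Session therefore BREAKING (3)
the rest of the Session diff is inert for this question:
  field version in record Session: required changed to optional -> fires only in the forward direction of Session, which is not asked here


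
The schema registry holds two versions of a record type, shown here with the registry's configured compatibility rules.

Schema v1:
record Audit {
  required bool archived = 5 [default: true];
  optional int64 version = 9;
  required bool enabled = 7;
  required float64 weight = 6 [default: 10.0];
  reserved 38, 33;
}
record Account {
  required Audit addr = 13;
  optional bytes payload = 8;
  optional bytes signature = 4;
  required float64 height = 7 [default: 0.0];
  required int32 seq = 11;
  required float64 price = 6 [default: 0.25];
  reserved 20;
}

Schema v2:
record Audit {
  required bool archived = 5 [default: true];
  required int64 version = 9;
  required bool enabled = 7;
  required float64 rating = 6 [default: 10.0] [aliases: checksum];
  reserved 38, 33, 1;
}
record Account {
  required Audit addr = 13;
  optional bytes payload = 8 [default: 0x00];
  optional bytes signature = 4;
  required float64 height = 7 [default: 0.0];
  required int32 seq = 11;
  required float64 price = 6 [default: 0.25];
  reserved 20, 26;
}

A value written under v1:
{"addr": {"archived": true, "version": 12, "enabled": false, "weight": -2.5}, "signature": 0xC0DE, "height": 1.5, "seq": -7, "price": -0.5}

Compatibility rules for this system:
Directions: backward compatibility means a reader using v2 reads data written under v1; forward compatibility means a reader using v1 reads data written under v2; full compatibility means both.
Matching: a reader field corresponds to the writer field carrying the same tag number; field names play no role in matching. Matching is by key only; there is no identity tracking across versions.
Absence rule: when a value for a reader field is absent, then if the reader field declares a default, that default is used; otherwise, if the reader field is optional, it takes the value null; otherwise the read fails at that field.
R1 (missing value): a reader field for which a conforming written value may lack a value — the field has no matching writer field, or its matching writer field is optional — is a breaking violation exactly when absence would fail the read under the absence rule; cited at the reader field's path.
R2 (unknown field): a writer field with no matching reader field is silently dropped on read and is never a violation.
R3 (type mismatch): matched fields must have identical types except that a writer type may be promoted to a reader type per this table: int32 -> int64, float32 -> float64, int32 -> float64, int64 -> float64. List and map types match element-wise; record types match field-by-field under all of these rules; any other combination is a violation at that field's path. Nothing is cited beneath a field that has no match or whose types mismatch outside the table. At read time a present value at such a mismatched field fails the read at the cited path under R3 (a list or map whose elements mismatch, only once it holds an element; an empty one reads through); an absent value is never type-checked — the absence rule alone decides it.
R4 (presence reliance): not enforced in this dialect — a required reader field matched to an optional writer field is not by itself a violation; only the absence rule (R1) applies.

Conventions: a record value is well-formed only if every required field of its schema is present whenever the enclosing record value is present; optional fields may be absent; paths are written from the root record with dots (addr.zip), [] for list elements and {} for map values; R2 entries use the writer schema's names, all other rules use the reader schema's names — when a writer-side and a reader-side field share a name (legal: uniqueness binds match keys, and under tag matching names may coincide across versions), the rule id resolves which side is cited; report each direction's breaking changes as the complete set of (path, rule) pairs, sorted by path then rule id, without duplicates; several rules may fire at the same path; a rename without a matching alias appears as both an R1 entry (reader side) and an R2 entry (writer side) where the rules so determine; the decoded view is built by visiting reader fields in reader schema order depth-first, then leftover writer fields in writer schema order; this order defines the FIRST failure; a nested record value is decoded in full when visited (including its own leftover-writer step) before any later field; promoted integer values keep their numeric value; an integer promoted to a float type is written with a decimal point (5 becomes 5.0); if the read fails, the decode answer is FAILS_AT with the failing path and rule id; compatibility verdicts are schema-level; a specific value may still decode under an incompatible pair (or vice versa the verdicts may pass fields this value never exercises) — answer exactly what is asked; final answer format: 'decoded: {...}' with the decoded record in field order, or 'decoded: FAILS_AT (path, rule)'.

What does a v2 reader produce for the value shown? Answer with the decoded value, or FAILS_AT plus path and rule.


each type pair in Account: writer, then reader
decoding the Account value with the v2 reader:
  addr.archived := true
  addr.version := 12
  addr.enabled := false
  addr.rating := -2.5 (from writer weight)
  payload := 0x00 (absent -> default)
  signature := 0xC0DE
  height := 1.5
  seq := -7
  price := -0.5
  => decoded: {"addr": {"archived": true, "version": 12, "enabled": false, "rating": -2.5}, "payload": 0x00, "signature": 0xC0DE, "height": 1.5, "seq": -7, "price": -0.5}
ruling out the remaining Account differences:
  field version in record Audit: optional changed to required -> shifts the Account verdicts, not this decode

decoded: {"addr": {"archived": true, "version": 12, "enabled": false, "rating": -2.5}, "payload": 0x00, "signature": 0xC0DE, "height": 1.5, "seq": -7, "price": -0.5}


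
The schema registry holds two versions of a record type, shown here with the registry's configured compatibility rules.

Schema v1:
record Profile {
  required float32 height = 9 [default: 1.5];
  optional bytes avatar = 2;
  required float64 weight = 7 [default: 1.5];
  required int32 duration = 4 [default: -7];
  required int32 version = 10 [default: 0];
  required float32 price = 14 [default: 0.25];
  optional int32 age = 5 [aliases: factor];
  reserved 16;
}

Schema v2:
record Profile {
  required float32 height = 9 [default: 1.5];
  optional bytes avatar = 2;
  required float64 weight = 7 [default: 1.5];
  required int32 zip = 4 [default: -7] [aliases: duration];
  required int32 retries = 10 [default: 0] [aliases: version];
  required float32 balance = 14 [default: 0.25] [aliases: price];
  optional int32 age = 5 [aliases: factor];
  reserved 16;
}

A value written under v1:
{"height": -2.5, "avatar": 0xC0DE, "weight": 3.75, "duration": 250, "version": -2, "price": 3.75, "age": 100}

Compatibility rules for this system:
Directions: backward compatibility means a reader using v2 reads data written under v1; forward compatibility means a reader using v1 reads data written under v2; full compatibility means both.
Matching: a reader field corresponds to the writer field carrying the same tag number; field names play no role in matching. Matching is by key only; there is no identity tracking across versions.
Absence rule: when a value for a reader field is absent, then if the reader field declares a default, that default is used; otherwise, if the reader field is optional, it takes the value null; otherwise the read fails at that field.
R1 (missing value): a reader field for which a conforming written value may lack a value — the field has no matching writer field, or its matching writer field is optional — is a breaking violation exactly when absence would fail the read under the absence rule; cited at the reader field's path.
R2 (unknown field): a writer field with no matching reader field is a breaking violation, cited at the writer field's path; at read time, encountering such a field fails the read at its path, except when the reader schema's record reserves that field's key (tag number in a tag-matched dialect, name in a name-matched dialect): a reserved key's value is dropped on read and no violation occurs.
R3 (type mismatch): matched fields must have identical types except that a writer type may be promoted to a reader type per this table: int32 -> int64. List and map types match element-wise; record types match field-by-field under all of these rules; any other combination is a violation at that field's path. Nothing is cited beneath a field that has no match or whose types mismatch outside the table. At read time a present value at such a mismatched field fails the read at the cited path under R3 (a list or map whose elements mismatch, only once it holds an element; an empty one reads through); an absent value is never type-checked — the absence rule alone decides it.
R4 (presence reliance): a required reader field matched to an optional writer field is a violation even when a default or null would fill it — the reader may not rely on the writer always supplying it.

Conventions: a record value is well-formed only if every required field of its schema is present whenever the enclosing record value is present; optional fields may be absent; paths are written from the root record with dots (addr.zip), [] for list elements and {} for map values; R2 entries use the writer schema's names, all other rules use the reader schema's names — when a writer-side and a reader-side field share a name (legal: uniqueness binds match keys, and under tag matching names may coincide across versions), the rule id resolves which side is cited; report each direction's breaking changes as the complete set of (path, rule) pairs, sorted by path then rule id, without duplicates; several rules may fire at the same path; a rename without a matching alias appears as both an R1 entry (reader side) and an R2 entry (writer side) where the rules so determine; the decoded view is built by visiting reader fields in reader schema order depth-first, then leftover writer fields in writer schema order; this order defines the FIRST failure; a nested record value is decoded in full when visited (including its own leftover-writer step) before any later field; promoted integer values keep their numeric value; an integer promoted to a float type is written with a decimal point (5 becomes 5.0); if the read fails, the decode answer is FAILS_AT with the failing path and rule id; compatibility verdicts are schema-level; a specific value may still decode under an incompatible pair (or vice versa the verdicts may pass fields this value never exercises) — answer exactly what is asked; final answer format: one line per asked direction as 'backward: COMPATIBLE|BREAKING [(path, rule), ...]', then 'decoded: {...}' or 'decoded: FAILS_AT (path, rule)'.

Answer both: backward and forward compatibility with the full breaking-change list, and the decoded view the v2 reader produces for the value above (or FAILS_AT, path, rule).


each type pair in Profile: writer, then reader
checking backward for Profile: reader v2 against writer v1:
  height: paired with writer height (float32 -> float32; writer required)
  avatar: paired with writer avatar (bytes -> bytes; writer optional)
  weight: paired with writer weight (float64 -> float64; writer required)
  zip: paired with writer duration (int32 -> int32; writer required)
  retries: paired with writer version (int32 -> int32; writer required)
  balance: paired with writer price (float32 -> float32; writer required)
  age: paired with writer age (int32 -> int32; writer optional)
  nothing fires on Profile: backward is COMPATIBLE
checking forward for Profile: reader v1 against writer v2:
  height: paired with writer height (float32 -> float32; writer required)
  avatar: paired with writer avatar (bytes -> bytes; writer optional)
  weight: paired with writer weight (float64 -> float64; writer required)
  duration: paired with writer zip (int32 -> int32; writer required)
  version: paired with writer retries (int32 -> int32; writer required)
  price: paired with writer balance (float32 -> float32; writer required)
  age: paired with writer age (int32 -> int32; writer optional)
  nothing fires on Profile: forward is COMPATIBLE
decode walk for Profile under reader schema v2:
  height := -2.5
  avatar := 0xC0DE
  weight := 3.75
  zip := 250 (from writer duration)
  retries := -2 (from writer version)
  balance := 3.75 (from writer price)
  age := 100
  => decoded: {"height": -2.5, "avatar": 0xC0DE, "weight": 3.75, "zip": 250, "retries": -2, "balance": 3.75, "age": 100}

backward: COMPATIBLE []; forward: COMPATIBLE []; decoded: {"height": -2.5, "avatar": 0xC0DE, "weight": 3.75, "zip": 250, "retries": -2, "balance": 3.75, "age": 100}


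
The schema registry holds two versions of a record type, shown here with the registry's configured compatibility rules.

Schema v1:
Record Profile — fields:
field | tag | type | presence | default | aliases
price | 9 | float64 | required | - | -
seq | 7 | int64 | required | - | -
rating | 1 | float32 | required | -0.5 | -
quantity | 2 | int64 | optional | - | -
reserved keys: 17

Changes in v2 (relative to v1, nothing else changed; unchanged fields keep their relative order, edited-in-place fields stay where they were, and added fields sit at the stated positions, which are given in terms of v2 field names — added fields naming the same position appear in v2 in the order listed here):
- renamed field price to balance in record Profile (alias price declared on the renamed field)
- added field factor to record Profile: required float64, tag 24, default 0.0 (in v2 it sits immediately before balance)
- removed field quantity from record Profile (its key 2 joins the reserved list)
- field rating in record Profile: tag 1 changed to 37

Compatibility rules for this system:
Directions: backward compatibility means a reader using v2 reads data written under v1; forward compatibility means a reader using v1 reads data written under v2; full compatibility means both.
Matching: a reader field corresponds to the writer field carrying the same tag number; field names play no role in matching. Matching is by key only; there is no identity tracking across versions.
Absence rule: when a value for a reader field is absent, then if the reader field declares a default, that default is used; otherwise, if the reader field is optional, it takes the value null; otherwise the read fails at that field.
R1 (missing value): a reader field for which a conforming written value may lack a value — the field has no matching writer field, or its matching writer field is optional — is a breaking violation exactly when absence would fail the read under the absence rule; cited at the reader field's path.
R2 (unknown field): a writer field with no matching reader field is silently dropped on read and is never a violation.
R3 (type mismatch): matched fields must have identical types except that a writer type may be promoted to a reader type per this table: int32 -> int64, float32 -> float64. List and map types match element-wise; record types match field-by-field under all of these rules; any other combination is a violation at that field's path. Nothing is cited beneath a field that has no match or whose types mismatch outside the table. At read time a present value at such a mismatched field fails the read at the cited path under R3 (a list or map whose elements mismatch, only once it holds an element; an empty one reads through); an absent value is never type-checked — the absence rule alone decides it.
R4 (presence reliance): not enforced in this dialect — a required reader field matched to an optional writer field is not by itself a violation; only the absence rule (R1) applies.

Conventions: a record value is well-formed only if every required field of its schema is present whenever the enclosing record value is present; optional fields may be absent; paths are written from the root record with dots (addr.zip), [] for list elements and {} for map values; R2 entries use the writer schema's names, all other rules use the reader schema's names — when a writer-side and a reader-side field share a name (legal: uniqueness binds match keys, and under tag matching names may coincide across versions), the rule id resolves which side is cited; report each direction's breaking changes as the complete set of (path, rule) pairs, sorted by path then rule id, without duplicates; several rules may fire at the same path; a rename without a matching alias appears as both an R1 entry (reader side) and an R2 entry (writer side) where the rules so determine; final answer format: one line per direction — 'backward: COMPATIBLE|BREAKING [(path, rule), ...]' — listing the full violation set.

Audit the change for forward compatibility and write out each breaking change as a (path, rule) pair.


forward: COMPATIBLE []

in Profile below, arrows point writer -> reader
forward analysis of Profile with v1 as reader and v2 as writer:
  price <- balance (float64 -> float64, writer required)
  seq <- seq (int64 -> int64, writer required)
  rating: no writer-side match
  quantity: no writer-side match
  writer factor: unknown to reader
  writer rating: unknown to reader
  => forward: COMPATIBLE
checking off the Profile differences that do not matter here:
  renamed field price to balance in record Profile (alias price declared on the renamed field) -> no rule fires on it in Profile's dialect; the asked verdict holds
  added field factor to record Profile: required float64, tag 24, default 0.0 (in v2 it sits immediately before balance) -> no rule fires on it in Profile's dialect; the asked verdict holds
  removed field quantity from record Profile (its key 2 joins the reserved list) -> no rule fires on it in Profile's dialect; the asked verdict holds
  field rating in record Profile: tag 1 changed to 37 -> no rule fires on it in Profile's dialect; the asked verdict holds


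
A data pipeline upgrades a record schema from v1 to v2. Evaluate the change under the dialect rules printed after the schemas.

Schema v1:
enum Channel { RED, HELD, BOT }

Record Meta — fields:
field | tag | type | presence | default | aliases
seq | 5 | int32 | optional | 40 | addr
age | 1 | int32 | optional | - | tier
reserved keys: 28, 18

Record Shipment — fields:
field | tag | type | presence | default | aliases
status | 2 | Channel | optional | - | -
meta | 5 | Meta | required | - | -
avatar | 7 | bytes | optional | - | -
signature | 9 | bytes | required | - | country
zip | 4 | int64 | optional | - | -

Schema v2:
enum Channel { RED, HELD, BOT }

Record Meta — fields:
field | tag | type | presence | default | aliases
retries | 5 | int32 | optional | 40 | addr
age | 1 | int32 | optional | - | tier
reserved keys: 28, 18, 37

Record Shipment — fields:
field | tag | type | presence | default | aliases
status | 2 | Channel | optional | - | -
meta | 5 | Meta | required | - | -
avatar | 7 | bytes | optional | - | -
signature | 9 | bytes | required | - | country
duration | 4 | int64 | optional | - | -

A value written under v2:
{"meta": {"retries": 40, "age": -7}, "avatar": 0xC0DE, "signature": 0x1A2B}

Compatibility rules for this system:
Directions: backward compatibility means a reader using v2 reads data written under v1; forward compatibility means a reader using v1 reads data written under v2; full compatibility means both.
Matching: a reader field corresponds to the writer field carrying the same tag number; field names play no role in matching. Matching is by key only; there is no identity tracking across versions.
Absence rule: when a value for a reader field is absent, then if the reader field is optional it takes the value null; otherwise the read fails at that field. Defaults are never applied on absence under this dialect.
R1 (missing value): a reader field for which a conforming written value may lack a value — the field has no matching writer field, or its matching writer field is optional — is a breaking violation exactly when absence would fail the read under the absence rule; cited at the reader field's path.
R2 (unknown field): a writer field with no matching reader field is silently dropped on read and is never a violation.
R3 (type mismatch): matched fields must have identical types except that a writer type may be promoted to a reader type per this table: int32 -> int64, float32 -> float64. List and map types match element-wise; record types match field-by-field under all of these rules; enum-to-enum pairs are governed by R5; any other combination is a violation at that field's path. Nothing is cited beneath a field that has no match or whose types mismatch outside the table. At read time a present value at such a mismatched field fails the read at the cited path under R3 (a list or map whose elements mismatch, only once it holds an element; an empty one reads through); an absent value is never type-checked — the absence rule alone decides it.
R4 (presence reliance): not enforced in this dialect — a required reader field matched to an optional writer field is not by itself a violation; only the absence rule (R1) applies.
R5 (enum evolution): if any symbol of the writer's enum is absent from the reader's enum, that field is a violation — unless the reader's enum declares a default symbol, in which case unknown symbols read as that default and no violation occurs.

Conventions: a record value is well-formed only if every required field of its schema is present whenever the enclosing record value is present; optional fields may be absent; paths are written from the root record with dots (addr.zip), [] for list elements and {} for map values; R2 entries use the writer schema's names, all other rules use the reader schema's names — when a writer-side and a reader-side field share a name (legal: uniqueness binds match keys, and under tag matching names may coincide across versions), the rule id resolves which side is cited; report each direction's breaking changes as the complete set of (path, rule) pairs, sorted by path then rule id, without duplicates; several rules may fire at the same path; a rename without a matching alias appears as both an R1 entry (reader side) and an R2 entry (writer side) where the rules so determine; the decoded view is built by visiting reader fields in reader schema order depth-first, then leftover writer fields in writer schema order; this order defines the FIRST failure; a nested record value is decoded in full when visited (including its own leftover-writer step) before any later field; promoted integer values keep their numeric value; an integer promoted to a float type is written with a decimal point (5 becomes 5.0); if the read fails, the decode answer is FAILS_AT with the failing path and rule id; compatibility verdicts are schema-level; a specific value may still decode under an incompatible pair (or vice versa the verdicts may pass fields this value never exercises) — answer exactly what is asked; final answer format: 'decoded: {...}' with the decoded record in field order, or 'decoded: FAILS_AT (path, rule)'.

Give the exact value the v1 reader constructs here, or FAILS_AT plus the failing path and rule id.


in Shipment below, arrows point writer -> reader
decode (reader v1):
  status := null (not supplied -> null)
  meta.seq := 40 (from writer retries)
  meta.age := -7
  avatar := 0xC0DE
  signature := 0x1A2B
  zip := null (not supplied -> null)
  => decoded: {"status": null, "meta": {"seq": 40, "age": -7}, "avatar": 0xC0DE, "signature": 0x1A2B, "zip": null}
diffs on Shipment not affecting the asked answer:
  renamed field seq to retries in record Meta -> inert under this dialect — no rule fires on Shipment and the result does not move
  renamed field zip to duration in record Shipment -> inert under this dialect — no rule fires on Shipment and the result does not move

decoded: {"status": null, "meta": {"seq": 40, "age": -7}, "avatar": 0xC0DE, "signature": 0x1A2B, "zip": null}


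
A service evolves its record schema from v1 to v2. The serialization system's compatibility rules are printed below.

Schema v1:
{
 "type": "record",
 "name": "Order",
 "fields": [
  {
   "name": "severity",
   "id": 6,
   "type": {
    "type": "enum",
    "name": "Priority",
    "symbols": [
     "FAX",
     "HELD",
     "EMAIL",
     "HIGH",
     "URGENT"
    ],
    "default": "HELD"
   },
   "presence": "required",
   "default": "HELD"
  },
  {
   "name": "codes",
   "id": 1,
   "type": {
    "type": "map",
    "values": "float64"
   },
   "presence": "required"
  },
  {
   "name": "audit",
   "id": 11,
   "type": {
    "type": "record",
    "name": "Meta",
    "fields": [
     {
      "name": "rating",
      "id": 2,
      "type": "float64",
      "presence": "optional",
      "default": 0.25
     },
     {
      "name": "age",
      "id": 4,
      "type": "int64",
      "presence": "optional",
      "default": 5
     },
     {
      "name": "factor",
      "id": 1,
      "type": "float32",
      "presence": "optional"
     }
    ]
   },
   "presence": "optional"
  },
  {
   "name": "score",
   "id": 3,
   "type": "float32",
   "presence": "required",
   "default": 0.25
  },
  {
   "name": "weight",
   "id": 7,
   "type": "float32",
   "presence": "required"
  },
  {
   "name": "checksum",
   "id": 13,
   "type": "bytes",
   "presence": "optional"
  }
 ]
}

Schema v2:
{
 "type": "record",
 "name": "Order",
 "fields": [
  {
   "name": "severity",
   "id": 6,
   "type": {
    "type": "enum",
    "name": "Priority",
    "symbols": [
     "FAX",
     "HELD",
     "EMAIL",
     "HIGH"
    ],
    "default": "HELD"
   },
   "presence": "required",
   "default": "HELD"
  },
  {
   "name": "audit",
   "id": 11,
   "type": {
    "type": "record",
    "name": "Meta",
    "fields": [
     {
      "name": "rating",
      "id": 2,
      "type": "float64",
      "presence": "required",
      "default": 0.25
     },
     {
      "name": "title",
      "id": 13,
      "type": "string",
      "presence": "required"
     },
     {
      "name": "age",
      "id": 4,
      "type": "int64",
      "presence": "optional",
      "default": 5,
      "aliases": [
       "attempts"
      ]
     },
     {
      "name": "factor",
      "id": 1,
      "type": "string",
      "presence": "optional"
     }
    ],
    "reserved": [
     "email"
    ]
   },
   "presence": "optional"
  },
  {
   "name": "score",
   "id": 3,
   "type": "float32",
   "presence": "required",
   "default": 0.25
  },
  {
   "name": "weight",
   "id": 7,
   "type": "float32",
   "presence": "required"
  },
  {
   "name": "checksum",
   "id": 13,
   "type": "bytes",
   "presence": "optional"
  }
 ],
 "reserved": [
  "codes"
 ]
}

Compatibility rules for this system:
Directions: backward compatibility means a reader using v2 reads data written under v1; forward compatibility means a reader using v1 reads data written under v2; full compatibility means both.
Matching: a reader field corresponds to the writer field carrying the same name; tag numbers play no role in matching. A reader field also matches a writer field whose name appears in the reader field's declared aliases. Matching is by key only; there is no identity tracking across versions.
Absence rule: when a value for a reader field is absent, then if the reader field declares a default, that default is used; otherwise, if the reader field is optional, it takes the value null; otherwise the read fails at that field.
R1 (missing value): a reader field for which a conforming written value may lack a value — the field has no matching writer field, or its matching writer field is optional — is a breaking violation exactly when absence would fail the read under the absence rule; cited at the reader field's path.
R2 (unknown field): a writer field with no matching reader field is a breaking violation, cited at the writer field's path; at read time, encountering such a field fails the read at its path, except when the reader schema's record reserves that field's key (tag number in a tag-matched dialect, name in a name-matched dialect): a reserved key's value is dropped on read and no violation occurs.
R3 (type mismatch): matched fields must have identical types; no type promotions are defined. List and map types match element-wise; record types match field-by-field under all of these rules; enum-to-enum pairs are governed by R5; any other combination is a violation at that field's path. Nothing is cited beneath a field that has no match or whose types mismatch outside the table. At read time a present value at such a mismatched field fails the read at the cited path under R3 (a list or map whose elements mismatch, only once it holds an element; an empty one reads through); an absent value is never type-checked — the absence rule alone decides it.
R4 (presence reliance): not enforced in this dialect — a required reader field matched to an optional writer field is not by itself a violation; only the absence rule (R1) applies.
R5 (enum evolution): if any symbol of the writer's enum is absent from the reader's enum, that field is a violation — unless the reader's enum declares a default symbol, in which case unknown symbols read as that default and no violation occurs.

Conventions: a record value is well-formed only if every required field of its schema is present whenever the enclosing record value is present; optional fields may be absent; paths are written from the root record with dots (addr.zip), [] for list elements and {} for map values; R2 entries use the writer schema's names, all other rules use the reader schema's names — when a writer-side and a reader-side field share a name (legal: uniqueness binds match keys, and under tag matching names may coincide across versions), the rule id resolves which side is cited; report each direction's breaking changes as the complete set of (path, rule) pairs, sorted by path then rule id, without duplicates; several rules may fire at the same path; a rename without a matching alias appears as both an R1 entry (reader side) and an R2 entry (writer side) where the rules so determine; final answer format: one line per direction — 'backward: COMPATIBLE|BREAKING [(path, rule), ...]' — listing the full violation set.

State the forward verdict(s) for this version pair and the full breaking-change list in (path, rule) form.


forward: BREAKING [(audit.factor, R3), (audit.title, R2), (codes, R1)]

in Order below, arrows point writer -> reader
checking forward for Order: reader v1 against writer v2:
  severity <- severity (Priority -> Priority, writer required)
  codes: no writer match
  audit <- audit (Meta -> Meta, writer optional)
  score <- score (float32 -> float32, writer required)
  weight <- weight (float32 -> float32, writer required)
  checksum <- checksum (bytes -> bytes, writer optional)
  audit.rating <- audit.rating (float64 -> float64, writer required)
  audit.age <- audit.age (int64 -> int64, writer optional)
  audit.factor <- audit.factor (string -> float32, writer optional)
  writer audit.title: unknown to reader
  breaking: (audit.factor, R3)
  breaking: (audit.title, R2)
  breaking: (codes, R1)
  => forward verdict for Order: BREAKING, 3 violation(s)
the other Order changes do not affect what is asked:
  enum Priority (field severity in record Order): symbol URGENT removed -> fires no rule on Order, leaving the asked answer as it is
  field rating in record Meta: optional changed to required -> fires no rule on Order, leaving the asked answer as it is


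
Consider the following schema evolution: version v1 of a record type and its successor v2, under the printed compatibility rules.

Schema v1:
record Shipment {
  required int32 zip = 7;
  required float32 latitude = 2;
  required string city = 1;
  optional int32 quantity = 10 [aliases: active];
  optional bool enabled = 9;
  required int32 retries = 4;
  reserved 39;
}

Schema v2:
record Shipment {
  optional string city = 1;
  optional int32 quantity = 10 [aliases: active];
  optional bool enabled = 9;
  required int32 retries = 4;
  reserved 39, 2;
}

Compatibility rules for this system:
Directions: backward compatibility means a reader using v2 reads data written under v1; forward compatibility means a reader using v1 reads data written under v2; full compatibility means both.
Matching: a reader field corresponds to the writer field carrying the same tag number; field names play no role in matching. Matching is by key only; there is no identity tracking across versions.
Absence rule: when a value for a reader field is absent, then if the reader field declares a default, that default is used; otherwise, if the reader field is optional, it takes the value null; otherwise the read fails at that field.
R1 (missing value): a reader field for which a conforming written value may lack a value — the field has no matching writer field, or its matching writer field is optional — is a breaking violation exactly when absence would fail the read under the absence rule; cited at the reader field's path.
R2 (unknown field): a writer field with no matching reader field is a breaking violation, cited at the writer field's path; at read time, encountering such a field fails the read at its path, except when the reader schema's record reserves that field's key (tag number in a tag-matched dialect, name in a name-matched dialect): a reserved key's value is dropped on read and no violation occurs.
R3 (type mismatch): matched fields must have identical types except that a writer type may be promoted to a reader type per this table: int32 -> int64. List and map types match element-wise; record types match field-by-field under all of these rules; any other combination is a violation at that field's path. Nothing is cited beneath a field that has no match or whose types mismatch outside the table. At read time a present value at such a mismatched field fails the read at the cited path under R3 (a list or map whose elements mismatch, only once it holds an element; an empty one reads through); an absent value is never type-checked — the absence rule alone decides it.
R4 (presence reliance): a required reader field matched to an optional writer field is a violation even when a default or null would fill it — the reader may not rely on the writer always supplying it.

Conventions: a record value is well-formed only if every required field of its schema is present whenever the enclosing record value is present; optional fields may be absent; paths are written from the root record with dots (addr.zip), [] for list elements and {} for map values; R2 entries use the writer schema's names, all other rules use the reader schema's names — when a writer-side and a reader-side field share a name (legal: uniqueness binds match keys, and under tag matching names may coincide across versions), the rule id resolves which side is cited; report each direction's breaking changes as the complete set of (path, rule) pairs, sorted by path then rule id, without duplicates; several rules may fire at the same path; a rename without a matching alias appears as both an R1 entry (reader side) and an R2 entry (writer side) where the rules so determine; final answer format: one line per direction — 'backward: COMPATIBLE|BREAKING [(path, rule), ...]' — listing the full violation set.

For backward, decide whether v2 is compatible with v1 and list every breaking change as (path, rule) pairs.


arrows below run writer -> reader for Shipment
backward pass over Shipment, reader schema v2, writer schema v1:
  city: string -> string, writer required; from city
  quantity: int32 -> int32, writer optional; from quantity
  enabled: bool -> bool, writer optional; from enabled
  retries: int32 -> int32, writer required; from retries
  writer field zip has no reader counterpart
  writer field latitude has no reader counterpart
  breaking: (zip, R2)
  backward on Shipment therefore BREAKING (1)
the rest of the Shipment diff is inert for this question:
  field city in record Shipment: required changed to optional -> fires only in the forward direction of Shipment, which is not asked here
  removed field latitude from record Shipment (its key 2 joins the reserved list) -> fires only in the forward direction of Shipment, which is not asked here

backward: BREAKING [(zip, R2)]
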